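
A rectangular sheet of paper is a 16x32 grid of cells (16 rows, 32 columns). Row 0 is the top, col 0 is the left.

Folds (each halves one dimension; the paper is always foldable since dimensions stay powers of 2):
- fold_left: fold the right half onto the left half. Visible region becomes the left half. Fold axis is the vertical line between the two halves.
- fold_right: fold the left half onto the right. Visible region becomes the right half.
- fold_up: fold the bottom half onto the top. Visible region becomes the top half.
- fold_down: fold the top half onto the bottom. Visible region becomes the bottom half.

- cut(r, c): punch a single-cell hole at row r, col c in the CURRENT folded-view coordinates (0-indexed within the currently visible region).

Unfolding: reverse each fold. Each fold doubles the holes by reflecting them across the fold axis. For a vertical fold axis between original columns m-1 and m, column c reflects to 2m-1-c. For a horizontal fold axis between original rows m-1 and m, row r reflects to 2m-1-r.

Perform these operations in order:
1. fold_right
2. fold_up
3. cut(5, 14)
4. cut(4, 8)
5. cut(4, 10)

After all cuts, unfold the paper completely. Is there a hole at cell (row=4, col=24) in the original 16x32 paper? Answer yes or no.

Op 1 fold_right: fold axis v@16; visible region now rows[0,16) x cols[16,32) = 16x16
Op 2 fold_up: fold axis h@8; visible region now rows[0,8) x cols[16,32) = 8x16
Op 3 cut(5, 14): punch at orig (5,30); cuts so far [(5, 30)]; region rows[0,8) x cols[16,32) = 8x16
Op 4 cut(4, 8): punch at orig (4,24); cuts so far [(4, 24), (5, 30)]; region rows[0,8) x cols[16,32) = 8x16
Op 5 cut(4, 10): punch at orig (4,26); cuts so far [(4, 24), (4, 26), (5, 30)]; region rows[0,8) x cols[16,32) = 8x16
Unfold 1 (reflect across h@8): 6 holes -> [(4, 24), (4, 26), (5, 30), (10, 30), (11, 24), (11, 26)]
Unfold 2 (reflect across v@16): 12 holes -> [(4, 5), (4, 7), (4, 24), (4, 26), (5, 1), (5, 30), (10, 1), (10, 30), (11, 5), (11, 7), (11, 24), (11, 26)]
Holes: [(4, 5), (4, 7), (4, 24), (4, 26), (5, 1), (5, 30), (10, 1), (10, 30), (11, 5), (11, 7), (11, 24), (11, 26)]

Answer: yes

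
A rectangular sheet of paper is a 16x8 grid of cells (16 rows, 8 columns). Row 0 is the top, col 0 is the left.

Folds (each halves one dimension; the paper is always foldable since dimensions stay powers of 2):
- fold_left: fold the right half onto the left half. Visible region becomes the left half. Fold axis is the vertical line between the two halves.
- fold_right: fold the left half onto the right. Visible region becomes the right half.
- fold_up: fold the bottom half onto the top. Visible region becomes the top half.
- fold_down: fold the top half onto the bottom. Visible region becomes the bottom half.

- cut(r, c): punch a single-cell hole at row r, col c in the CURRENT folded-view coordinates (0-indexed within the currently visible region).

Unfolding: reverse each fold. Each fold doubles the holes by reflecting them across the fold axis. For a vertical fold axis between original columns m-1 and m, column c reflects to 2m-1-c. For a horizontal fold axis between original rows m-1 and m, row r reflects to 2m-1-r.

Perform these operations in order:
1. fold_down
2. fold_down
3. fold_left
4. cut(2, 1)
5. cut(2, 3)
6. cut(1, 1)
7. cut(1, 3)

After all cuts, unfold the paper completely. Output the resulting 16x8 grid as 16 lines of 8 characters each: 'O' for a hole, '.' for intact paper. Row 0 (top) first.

Op 1 fold_down: fold axis h@8; visible region now rows[8,16) x cols[0,8) = 8x8
Op 2 fold_down: fold axis h@12; visible region now rows[12,16) x cols[0,8) = 4x8
Op 3 fold_left: fold axis v@4; visible region now rows[12,16) x cols[0,4) = 4x4
Op 4 cut(2, 1): punch at orig (14,1); cuts so far [(14, 1)]; region rows[12,16) x cols[0,4) = 4x4
Op 5 cut(2, 3): punch at orig (14,3); cuts so far [(14, 1), (14, 3)]; region rows[12,16) x cols[0,4) = 4x4
Op 6 cut(1, 1): punch at orig (13,1); cuts so far [(13, 1), (14, 1), (14, 3)]; region rows[12,16) x cols[0,4) = 4x4
Op 7 cut(1, 3): punch at orig (13,3); cuts so far [(13, 1), (13, 3), (14, 1), (14, 3)]; region rows[12,16) x cols[0,4) = 4x4
Unfold 1 (reflect across v@4): 8 holes -> [(13, 1), (13, 3), (13, 4), (13, 6), (14, 1), (14, 3), (14, 4), (14, 6)]
Unfold 2 (reflect across h@12): 16 holes -> [(9, 1), (9, 3), (9, 4), (9, 6), (10, 1), (10, 3), (10, 4), (10, 6), (13, 1), (13, 3), (13, 4), (13, 6), (14, 1), (14, 3), (14, 4), (14, 6)]
Unfold 3 (reflect across h@8): 32 holes -> [(1, 1), (1, 3), (1, 4), (1, 6), (2, 1), (2, 3), (2, 4), (2, 6), (5, 1), (5, 3), (5, 4), (5, 6), (6, 1), (6, 3), (6, 4), (6, 6), (9, 1), (9, 3), (9, 4), (9, 6), (10, 1), (10, 3), (10, 4), (10, 6), (13, 1), (13, 3), (13, 4), (13, 6), (14, 1), (14, 3), (14, 4), (14, 6)]

Answer: ........
.O.OO.O.
.O.OO.O.
........
........
.O.OO.O.
.O.OO.O.
........
........
.O.OO.O.
.O.OO.O.
........
........
.O.OO.O.
.O.OO.O.
........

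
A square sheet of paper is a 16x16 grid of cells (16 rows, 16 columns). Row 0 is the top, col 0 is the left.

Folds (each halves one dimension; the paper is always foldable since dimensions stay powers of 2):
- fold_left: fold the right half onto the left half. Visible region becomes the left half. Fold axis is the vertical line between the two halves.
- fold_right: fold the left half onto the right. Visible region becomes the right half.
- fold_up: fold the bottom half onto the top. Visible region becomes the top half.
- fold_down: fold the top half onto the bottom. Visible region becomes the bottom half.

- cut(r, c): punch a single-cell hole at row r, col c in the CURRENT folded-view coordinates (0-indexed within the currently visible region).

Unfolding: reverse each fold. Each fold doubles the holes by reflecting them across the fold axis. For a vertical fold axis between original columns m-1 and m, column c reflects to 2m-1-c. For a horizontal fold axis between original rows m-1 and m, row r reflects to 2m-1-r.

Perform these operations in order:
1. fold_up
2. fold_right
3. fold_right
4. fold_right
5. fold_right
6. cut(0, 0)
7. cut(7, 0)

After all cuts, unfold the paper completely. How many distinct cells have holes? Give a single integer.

Op 1 fold_up: fold axis h@8; visible region now rows[0,8) x cols[0,16) = 8x16
Op 2 fold_right: fold axis v@8; visible region now rows[0,8) x cols[8,16) = 8x8
Op 3 fold_right: fold axis v@12; visible region now rows[0,8) x cols[12,16) = 8x4
Op 4 fold_right: fold axis v@14; visible region now rows[0,8) x cols[14,16) = 8x2
Op 5 fold_right: fold axis v@15; visible region now rows[0,8) x cols[15,16) = 8x1
Op 6 cut(0, 0): punch at orig (0,15); cuts so far [(0, 15)]; region rows[0,8) x cols[15,16) = 8x1
Op 7 cut(7, 0): punch at orig (7,15); cuts so far [(0, 15), (7, 15)]; region rows[0,8) x cols[15,16) = 8x1
Unfold 1 (reflect across v@15): 4 holes -> [(0, 14), (0, 15), (7, 14), (7, 15)]
Unfold 2 (reflect across v@14): 8 holes -> [(0, 12), (0, 13), (0, 14), (0, 15), (7, 12), (7, 13), (7, 14), (7, 15)]
Unfold 3 (reflect across v@12): 16 holes -> [(0, 8), (0, 9), (0, 10), (0, 11), (0, 12), (0, 13), (0, 14), (0, 15), (7, 8), (7, 9), (7, 10), (7, 11), (7, 12), (7, 13), (7, 14), (7, 15)]
Unfold 4 (reflect across v@8): 32 holes -> [(0, 0), (0, 1), (0, 2), (0, 3), (0, 4), (0, 5), (0, 6), (0, 7), (0, 8), (0, 9), (0, 10), (0, 11), (0, 12), (0, 13), (0, 14), (0, 15), (7, 0), (7, 1), (7, 2), (7, 3), (7, 4), (7, 5), (7, 6), (7, 7), (7, 8), (7, 9), (7, 10), (7, 11), (7, 12), (7, 13), (7, 14), (7, 15)]
Unfold 5 (reflect across h@8): 64 holes -> [(0, 0), (0, 1), (0, 2), (0, 3), (0, 4), (0, 5), (0, 6), (0, 7), (0, 8), (0, 9), (0, 10), (0, 11), (0, 12), (0, 13), (0, 14), (0, 15), (7, 0), (7, 1), (7, 2), (7, 3), (7, 4), (7, 5), (7, 6), (7, 7), (7, 8), (7, 9), (7, 10), (7, 11), (7, 12), (7, 13), (7, 14), (7, 15), (8, 0), (8, 1), (8, 2), (8, 3), (8, 4), (8, 5), (8, 6), (8, 7), (8, 8), (8, 9), (8, 10), (8, 11), (8, 12), (8, 13), (8, 14), (8, 15), (15, 0), (15, 1), (15, 2), (15, 3), (15, 4), (15, 5), (15, 6), (15, 7), (15, 8), (15, 9), (15, 10), (15, 11), (15, 12), (15, 13), (15, 14), (15, 15)]

Answer: 64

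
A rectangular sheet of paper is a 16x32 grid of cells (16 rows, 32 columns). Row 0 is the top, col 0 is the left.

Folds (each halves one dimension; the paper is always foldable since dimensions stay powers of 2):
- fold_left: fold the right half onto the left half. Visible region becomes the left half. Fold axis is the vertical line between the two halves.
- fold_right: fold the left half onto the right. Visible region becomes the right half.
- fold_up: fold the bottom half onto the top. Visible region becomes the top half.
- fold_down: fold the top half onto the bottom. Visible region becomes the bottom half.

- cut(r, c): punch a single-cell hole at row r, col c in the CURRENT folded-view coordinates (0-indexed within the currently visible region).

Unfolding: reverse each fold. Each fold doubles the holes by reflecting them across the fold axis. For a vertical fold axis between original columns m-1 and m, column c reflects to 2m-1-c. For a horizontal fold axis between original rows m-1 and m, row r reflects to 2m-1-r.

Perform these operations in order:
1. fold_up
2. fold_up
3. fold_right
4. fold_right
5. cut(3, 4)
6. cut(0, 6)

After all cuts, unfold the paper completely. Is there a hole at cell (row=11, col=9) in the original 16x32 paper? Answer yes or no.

Op 1 fold_up: fold axis h@8; visible region now rows[0,8) x cols[0,32) = 8x32
Op 2 fold_up: fold axis h@4; visible region now rows[0,4) x cols[0,32) = 4x32
Op 3 fold_right: fold axis v@16; visible region now rows[0,4) x cols[16,32) = 4x16
Op 4 fold_right: fold axis v@24; visible region now rows[0,4) x cols[24,32) = 4x8
Op 5 cut(3, 4): punch at orig (3,28); cuts so far [(3, 28)]; region rows[0,4) x cols[24,32) = 4x8
Op 6 cut(0, 6): punch at orig (0,30); cuts so far [(0, 30), (3, 28)]; region rows[0,4) x cols[24,32) = 4x8
Unfold 1 (reflect across v@24): 4 holes -> [(0, 17), (0, 30), (3, 19), (3, 28)]
Unfold 2 (reflect across v@16): 8 holes -> [(0, 1), (0, 14), (0, 17), (0, 30), (3, 3), (3, 12), (3, 19), (3, 28)]
Unfold 3 (reflect across h@4): 16 holes -> [(0, 1), (0, 14), (0, 17), (0, 30), (3, 3), (3, 12), (3, 19), (3, 28), (4, 3), (4, 12), (4, 19), (4, 28), (7, 1), (7, 14), (7, 17), (7, 30)]
Unfold 4 (reflect across h@8): 32 holes -> [(0, 1), (0, 14), (0, 17), (0, 30), (3, 3), (3, 12), (3, 19), (3, 28), (4, 3), (4, 12), (4, 19), (4, 28), (7, 1), (7, 14), (7, 17), (7, 30), (8, 1), (8, 14), (8, 17), (8, 30), (11, 3), (11, 12), (11, 19), (11, 28), (12, 3), (12, 12), (12, 19), (12, 28), (15, 1), (15, 14), (15, 17), (15, 30)]
Holes: [(0, 1), (0, 14), (0, 17), (0, 30), (3, 3), (3, 12), (3, 19), (3, 28), (4, 3), (4, 12), (4, 19), (4, 28), (7, 1), (7, 14), (7, 17), (7, 30), (8, 1), (8, 14), (8, 17), (8, 30), (11, 3), (11, 12), (11, 19), (11, 28), (12, 3), (12, 12), (12, 19), (12, 28), (15, 1), (15, 14), (15, 17), (15, 30)]

Answer: no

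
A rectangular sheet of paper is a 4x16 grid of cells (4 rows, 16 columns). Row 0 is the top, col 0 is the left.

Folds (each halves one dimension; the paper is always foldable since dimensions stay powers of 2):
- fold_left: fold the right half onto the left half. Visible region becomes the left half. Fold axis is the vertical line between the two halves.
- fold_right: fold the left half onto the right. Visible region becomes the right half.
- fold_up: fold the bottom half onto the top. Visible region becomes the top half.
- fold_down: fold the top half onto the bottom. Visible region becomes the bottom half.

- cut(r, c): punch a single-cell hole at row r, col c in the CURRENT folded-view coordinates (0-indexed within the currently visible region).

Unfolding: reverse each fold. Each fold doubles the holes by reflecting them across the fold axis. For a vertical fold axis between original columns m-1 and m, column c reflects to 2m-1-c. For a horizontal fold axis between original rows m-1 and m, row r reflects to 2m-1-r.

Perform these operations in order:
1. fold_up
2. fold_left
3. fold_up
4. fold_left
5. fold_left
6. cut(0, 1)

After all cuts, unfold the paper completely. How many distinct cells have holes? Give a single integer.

Answer: 32

Derivation:
Op 1 fold_up: fold axis h@2; visible region now rows[0,2) x cols[0,16) = 2x16
Op 2 fold_left: fold axis v@8; visible region now rows[0,2) x cols[0,8) = 2x8
Op 3 fold_up: fold axis h@1; visible region now rows[0,1) x cols[0,8) = 1x8
Op 4 fold_left: fold axis v@4; visible region now rows[0,1) x cols[0,4) = 1x4
Op 5 fold_left: fold axis v@2; visible region now rows[0,1) x cols[0,2) = 1x2
Op 6 cut(0, 1): punch at orig (0,1); cuts so far [(0, 1)]; region rows[0,1) x cols[0,2) = 1x2
Unfold 1 (reflect across v@2): 2 holes -> [(0, 1), (0, 2)]
Unfold 2 (reflect across v@4): 4 holes -> [(0, 1), (0, 2), (0, 5), (0, 6)]
Unfold 3 (reflect across h@1): 8 holes -> [(0, 1), (0, 2), (0, 5), (0, 6), (1, 1), (1, 2), (1, 5), (1, 6)]
Unfold 4 (reflect across v@8): 16 holes -> [(0, 1), (0, 2), (0, 5), (0, 6), (0, 9), (0, 10), (0, 13), (0, 14), (1, 1), (1, 2), (1, 5), (1, 6), (1, 9), (1, 10), (1, 13), (1, 14)]
Unfold 5 (reflect across h@2): 32 holes -> [(0, 1), (0, 2), (0, 5), (0, 6), (0, 9), (0, 10), (0, 13), (0, 14), (1, 1), (1, 2), (1, 5), (1, 6), (1, 9), (1, 10), (1, 13), (1, 14), (2, 1), (2, 2), (2, 5), (2, 6), (2, 9), (2, 10), (2, 13), (2, 14), (3, 1), (3, 2), (3, 5), (3, 6), (3, 9), (3, 10), (3, 13), (3, 14)]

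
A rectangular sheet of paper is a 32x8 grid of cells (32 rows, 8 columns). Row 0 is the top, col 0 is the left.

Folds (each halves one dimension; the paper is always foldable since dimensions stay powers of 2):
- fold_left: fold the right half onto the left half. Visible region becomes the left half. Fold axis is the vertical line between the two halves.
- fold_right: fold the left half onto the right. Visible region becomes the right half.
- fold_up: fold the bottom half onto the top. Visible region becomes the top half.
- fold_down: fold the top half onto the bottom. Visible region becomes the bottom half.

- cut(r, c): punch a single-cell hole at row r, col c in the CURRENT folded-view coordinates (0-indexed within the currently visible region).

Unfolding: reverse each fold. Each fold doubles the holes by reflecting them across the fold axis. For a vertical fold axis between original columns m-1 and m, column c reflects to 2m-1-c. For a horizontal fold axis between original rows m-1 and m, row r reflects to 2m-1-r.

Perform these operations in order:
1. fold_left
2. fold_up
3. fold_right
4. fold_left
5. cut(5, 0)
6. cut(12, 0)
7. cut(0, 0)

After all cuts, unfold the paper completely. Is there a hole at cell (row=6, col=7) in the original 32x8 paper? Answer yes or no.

Answer: no

Derivation:
Op 1 fold_left: fold axis v@4; visible region now rows[0,32) x cols[0,4) = 32x4
Op 2 fold_up: fold axis h@16; visible region now rows[0,16) x cols[0,4) = 16x4
Op 3 fold_right: fold axis v@2; visible region now rows[0,16) x cols[2,4) = 16x2
Op 4 fold_left: fold axis v@3; visible region now rows[0,16) x cols[2,3) = 16x1
Op 5 cut(5, 0): punch at orig (5,2); cuts so far [(5, 2)]; region rows[0,16) x cols[2,3) = 16x1
Op 6 cut(12, 0): punch at orig (12,2); cuts so far [(5, 2), (12, 2)]; region rows[0,16) x cols[2,3) = 16x1
Op 7 cut(0, 0): punch at orig (0,2); cuts so far [(0, 2), (5, 2), (12, 2)]; region rows[0,16) x cols[2,3) = 16x1
Unfold 1 (reflect across v@3): 6 holes -> [(0, 2), (0, 3), (5, 2), (5, 3), (12, 2), (12, 3)]
Unfold 2 (reflect across v@2): 12 holes -> [(0, 0), (0, 1), (0, 2), (0, 3), (5, 0), (5, 1), (5, 2), (5, 3), (12, 0), (12, 1), (12, 2), (12, 3)]
Unfold 3 (reflect across h@16): 24 holes -> [(0, 0), (0, 1), (0, 2), (0, 3), (5, 0), (5, 1), (5, 2), (5, 3), (12, 0), (12, 1), (12, 2), (12, 3), (19, 0), (19, 1), (19, 2), (19, 3), (26, 0), (26, 1), (26, 2), (26, 3), (31, 0), (31, 1), (31, 2), (31, 3)]
Unfold 4 (reflect across v@4): 48 holes -> [(0, 0), (0, 1), (0, 2), (0, 3), (0, 4), (0, 5), (0, 6), (0, 7), (5, 0), (5, 1), (5, 2), (5, 3), (5, 4), (5, 5), (5, 6), (5, 7), (12, 0), (12, 1), (12, 2), (12, 3), (12, 4), (12, 5), (12, 6), (12, 7), (19, 0), (19, 1), (19, 2), (19, 3), (19, 4), (19, 5), (19, 6), (19, 7), (26, 0), (26, 1), (26, 2), (26, 3), (26, 4), (26, 5), (26, 6), (26, 7), (31, 0), (31, 1), (31, 2), (31, 3), (31, 4), (31, 5), (31, 6), (31, 7)]
Holes: [(0, 0), (0, 1), (0, 2), (0, 3), (0, 4), (0, 5), (0, 6), (0, 7), (5, 0), (5, 1), (5, 2), (5, 3), (5, 4), (5, 5), (5, 6), (5, 7), (12, 0), (12, 1), (12, 2), (12, 3), (12, 4), (12, 5), (12, 6), (12, 7), (19, 0), (19, 1), (19, 2), (19, 3), (19, 4), (19, 5), (19, 6), (19, 7), (26, 0), (26, 1), (26, 2), (26, 3), (26, 4), (26, 5), (26, 6), (26, 7), (31, 0), (31, 1), (31, 2), (31, 3), (31, 4), (31, 5), (31, 6), (31, 7)]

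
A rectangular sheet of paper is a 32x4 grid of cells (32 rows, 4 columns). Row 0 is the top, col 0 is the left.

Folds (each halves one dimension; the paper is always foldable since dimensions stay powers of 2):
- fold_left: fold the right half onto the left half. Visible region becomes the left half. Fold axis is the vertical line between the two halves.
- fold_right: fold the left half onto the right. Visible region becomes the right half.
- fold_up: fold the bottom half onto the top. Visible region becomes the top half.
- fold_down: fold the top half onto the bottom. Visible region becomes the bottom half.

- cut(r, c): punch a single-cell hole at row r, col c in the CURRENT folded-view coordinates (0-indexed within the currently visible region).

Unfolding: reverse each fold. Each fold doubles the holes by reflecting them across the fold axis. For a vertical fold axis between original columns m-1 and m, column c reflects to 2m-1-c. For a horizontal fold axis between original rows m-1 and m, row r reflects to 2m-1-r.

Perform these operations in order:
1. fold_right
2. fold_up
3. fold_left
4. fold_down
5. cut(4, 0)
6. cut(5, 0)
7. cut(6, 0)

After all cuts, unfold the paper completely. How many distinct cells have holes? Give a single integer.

Op 1 fold_right: fold axis v@2; visible region now rows[0,32) x cols[2,4) = 32x2
Op 2 fold_up: fold axis h@16; visible region now rows[0,16) x cols[2,4) = 16x2
Op 3 fold_left: fold axis v@3; visible region now rows[0,16) x cols[2,3) = 16x1
Op 4 fold_down: fold axis h@8; visible region now rows[8,16) x cols[2,3) = 8x1
Op 5 cut(4, 0): punch at orig (12,2); cuts so far [(12, 2)]; region rows[8,16) x cols[2,3) = 8x1
Op 6 cut(5, 0): punch at orig (13,2); cuts so far [(12, 2), (13, 2)]; region rows[8,16) x cols[2,3) = 8x1
Op 7 cut(6, 0): punch at orig (14,2); cuts so far [(12, 2), (13, 2), (14, 2)]; region rows[8,16) x cols[2,3) = 8x1
Unfold 1 (reflect across h@8): 6 holes -> [(1, 2), (2, 2), (3, 2), (12, 2), (13, 2), (14, 2)]
Unfold 2 (reflect across v@3): 12 holes -> [(1, 2), (1, 3), (2, 2), (2, 3), (3, 2), (3, 3), (12, 2), (12, 3), (13, 2), (13, 3), (14, 2), (14, 3)]
Unfold 3 (reflect across h@16): 24 holes -> [(1, 2), (1, 3), (2, 2), (2, 3), (3, 2), (3, 3), (12, 2), (12, 3), (13, 2), (13, 3), (14, 2), (14, 3), (17, 2), (17, 3), (18, 2), (18, 3), (19, 2), (19, 3), (28, 2), (28, 3), (29, 2), (29, 3), (30, 2), (30, 3)]
Unfold 4 (reflect across v@2): 48 holes -> [(1, 0), (1, 1), (1, 2), (1, 3), (2, 0), (2, 1), (2, 2), (2, 3), (3, 0), (3, 1), (3, 2), (3, 3), (12, 0), (12, 1), (12, 2), (12, 3), (13, 0), (13, 1), (13, 2), (13, 3), (14, 0), (14, 1), (14, 2), (14, 3), (17, 0), (17, 1), (17, 2), (17, 3), (18, 0), (18, 1), (18, 2), (18, 3), (19, 0), (19, 1), (19, 2), (19, 3), (28, 0), (28, 1), (28, 2), (28, 3), (29, 0), (29, 1), (29, 2), (29, 3), (30, 0), (30, 1), (30, 2), (30, 3)]

Answer: 48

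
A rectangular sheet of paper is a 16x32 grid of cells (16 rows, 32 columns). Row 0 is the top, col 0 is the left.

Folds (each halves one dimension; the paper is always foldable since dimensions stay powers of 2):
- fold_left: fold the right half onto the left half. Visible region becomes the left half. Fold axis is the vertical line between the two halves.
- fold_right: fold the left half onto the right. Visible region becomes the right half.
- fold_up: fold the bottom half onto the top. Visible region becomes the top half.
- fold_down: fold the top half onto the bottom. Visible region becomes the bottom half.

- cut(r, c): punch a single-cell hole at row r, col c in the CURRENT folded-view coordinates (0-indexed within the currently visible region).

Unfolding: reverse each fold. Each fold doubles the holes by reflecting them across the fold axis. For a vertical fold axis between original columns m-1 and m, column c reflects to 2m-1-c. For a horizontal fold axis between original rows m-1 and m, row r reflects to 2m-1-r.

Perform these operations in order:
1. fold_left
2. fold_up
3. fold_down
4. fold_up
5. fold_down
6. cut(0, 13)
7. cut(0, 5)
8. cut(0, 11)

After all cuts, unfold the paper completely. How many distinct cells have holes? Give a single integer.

Op 1 fold_left: fold axis v@16; visible region now rows[0,16) x cols[0,16) = 16x16
Op 2 fold_up: fold axis h@8; visible region now rows[0,8) x cols[0,16) = 8x16
Op 3 fold_down: fold axis h@4; visible region now rows[4,8) x cols[0,16) = 4x16
Op 4 fold_up: fold axis h@6; visible region now rows[4,6) x cols[0,16) = 2x16
Op 5 fold_down: fold axis h@5; visible region now rows[5,6) x cols[0,16) = 1x16
Op 6 cut(0, 13): punch at orig (5,13); cuts so far [(5, 13)]; region rows[5,6) x cols[0,16) = 1x16
Op 7 cut(0, 5): punch at orig (5,5); cuts so far [(5, 5), (5, 13)]; region rows[5,6) x cols[0,16) = 1x16
Op 8 cut(0, 11): punch at orig (5,11); cuts so far [(5, 5), (5, 11), (5, 13)]; region rows[5,6) x cols[0,16) = 1x16
Unfold 1 (reflect across h@5): 6 holes -> [(4, 5), (4, 11), (4, 13), (5, 5), (5, 11), (5, 13)]
Unfold 2 (reflect across h@6): 12 holes -> [(4, 5), (4, 11), (4, 13), (5, 5), (5, 11), (5, 13), (6, 5), (6, 11), (6, 13), (7, 5), (7, 11), (7, 13)]
Unfold 3 (reflect across h@4): 24 holes -> [(0, 5), (0, 11), (0, 13), (1, 5), (1, 11), (1, 13), (2, 5), (2, 11), (2, 13), (3, 5), (3, 11), (3, 13), (4, 5), (4, 11), (4, 13), (5, 5), (5, 11), (5, 13), (6, 5), (6, 11), (6, 13), (7, 5), (7, 11), (7, 13)]
Unfold 4 (reflect across h@8): 48 holes -> [(0, 5), (0, 11), (0, 13), (1, 5), (1, 11), (1, 13), (2, 5), (2, 11), (2, 13), (3, 5), (3, 11), (3, 13), (4, 5), (4, 11), (4, 13), (5, 5), (5, 11), (5, 13), (6, 5), (6, 11), (6, 13), (7, 5), (7, 11), (7, 13), (8, 5), (8, 11), (8, 13), (9, 5), (9, 11), (9, 13), (10, 5), (10, 11), (10, 13), (11, 5), (11, 11), (11, 13), (12, 5), (12, 11), (12, 13), (13, 5), (13, 11), (13, 13), (14, 5), (14, 11), (14, 13), (15, 5), (15, 11), (15, 13)]
Unfold 5 (reflect across v@16): 96 holes -> [(0, 5), (0, 11), (0, 13), (0, 18), (0, 20), (0, 26), (1, 5), (1, 11), (1, 13), (1, 18), (1, 20), (1, 26), (2, 5), (2, 11), (2, 13), (2, 18), (2, 20), (2, 26), (3, 5), (3, 11), (3, 13), (3, 18), (3, 20), (3, 26), (4, 5), (4, 11), (4, 13), (4, 18), (4, 20), (4, 26), (5, 5), (5, 11), (5, 13), (5, 18), (5, 20), (5, 26), (6, 5), (6, 11), (6, 13), (6, 18), (6, 20), (6, 26), (7, 5), (7, 11), (7, 13), (7, 18), (7, 20), (7, 26), (8, 5), (8, 11), (8, 13), (8, 18), (8, 20), (8, 26), (9, 5), (9, 11), (9, 13), (9, 18), (9, 20), (9, 26), (10, 5), (10, 11), (10, 13), (10, 18), (10, 20), (10, 26), (11, 5), (11, 11), (11, 13), (11, 18), (11, 20), (11, 26), (12, 5), (12, 11), (12, 13), (12, 18), (12, 20), (12, 26), (13, 5), (13, 11), (13, 13), (13, 18), (13, 20), (13, 26), (14, 5), (14, 11), (14, 13), (14, 18), (14, 20), (14, 26), (15, 5), (15, 11), (15, 13), (15, 18), (15, 20), (15, 26)]

Answer: 96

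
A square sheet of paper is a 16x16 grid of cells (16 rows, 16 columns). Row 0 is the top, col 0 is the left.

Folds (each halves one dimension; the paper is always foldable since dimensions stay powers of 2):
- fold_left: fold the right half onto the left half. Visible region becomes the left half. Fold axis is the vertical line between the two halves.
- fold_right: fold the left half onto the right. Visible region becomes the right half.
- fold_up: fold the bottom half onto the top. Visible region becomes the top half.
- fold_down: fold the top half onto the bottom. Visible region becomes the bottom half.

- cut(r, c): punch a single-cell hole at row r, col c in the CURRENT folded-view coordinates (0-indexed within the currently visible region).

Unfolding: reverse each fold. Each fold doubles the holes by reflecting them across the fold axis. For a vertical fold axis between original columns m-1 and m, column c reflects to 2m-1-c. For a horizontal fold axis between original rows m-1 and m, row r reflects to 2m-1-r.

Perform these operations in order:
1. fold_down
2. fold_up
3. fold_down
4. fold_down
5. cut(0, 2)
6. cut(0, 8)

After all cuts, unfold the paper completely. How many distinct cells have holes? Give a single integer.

Answer: 32

Derivation:
Op 1 fold_down: fold axis h@8; visible region now rows[8,16) x cols[0,16) = 8x16
Op 2 fold_up: fold axis h@12; visible region now rows[8,12) x cols[0,16) = 4x16
Op 3 fold_down: fold axis h@10; visible region now rows[10,12) x cols[0,16) = 2x16
Op 4 fold_down: fold axis h@11; visible region now rows[11,12) x cols[0,16) = 1x16
Op 5 cut(0, 2): punch at orig (11,2); cuts so far [(11, 2)]; region rows[11,12) x cols[0,16) = 1x16
Op 6 cut(0, 8): punch at orig (11,8); cuts so far [(11, 2), (11, 8)]; region rows[11,12) x cols[0,16) = 1x16
Unfold 1 (reflect across h@11): 4 holes -> [(10, 2), (10, 8), (11, 2), (11, 8)]
Unfold 2 (reflect across h@10): 8 holes -> [(8, 2), (8, 8), (9, 2), (9, 8), (10, 2), (10, 8), (11, 2), (11, 8)]
Unfold 3 (reflect across h@12): 16 holes -> [(8, 2), (8, 8), (9, 2), (9, 8), (10, 2), (10, 8), (11, 2), (11, 8), (12, 2), (12, 8), (13, 2), (13, 8), (14, 2), (14, 8), (15, 2), (15, 8)]
Unfold 4 (reflect across h@8): 32 holes -> [(0, 2), (0, 8), (1, 2), (1, 8), (2, 2), (2, 8), (3, 2), (3, 8), (4, 2), (4, 8), (5, 2), (5, 8), (6, 2), (6, 8), (7, 2), (7, 8), (8, 2), (8, 8), (9, 2), (9, 8), (10, 2), (10, 8), (11, 2), (11, 8), (12, 2), (12, 8), (13, 2), (13, 8), (14, 2), (14, 8), (15, 2), (15, 8)]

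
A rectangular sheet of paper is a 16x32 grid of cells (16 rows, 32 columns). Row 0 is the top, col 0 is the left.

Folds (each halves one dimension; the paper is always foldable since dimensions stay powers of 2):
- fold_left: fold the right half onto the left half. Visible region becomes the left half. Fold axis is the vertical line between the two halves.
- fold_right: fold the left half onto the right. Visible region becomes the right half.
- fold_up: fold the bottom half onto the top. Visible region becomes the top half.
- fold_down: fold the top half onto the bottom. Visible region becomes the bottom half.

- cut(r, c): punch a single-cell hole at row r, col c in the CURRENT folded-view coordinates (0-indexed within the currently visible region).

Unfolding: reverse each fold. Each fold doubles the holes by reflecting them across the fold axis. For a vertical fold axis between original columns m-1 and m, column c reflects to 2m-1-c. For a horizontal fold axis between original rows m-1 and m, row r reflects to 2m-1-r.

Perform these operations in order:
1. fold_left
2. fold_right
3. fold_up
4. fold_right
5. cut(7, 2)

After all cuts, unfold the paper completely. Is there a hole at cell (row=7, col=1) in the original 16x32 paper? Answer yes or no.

Op 1 fold_left: fold axis v@16; visible region now rows[0,16) x cols[0,16) = 16x16
Op 2 fold_right: fold axis v@8; visible region now rows[0,16) x cols[8,16) = 16x8
Op 3 fold_up: fold axis h@8; visible region now rows[0,8) x cols[8,16) = 8x8
Op 4 fold_right: fold axis v@12; visible region now rows[0,8) x cols[12,16) = 8x4
Op 5 cut(7, 2): punch at orig (7,14); cuts so far [(7, 14)]; region rows[0,8) x cols[12,16) = 8x4
Unfold 1 (reflect across v@12): 2 holes -> [(7, 9), (7, 14)]
Unfold 2 (reflect across h@8): 4 holes -> [(7, 9), (7, 14), (8, 9), (8, 14)]
Unfold 3 (reflect across v@8): 8 holes -> [(7, 1), (7, 6), (7, 9), (7, 14), (8, 1), (8, 6), (8, 9), (8, 14)]
Unfold 4 (reflect across v@16): 16 holes -> [(7, 1), (7, 6), (7, 9), (7, 14), (7, 17), (7, 22), (7, 25), (7, 30), (8, 1), (8, 6), (8, 9), (8, 14), (8, 17), (8, 22), (8, 25), (8, 30)]
Holes: [(7, 1), (7, 6), (7, 9), (7, 14), (7, 17), (7, 22), (7, 25), (7, 30), (8, 1), (8, 6), (8, 9), (8, 14), (8, 17), (8, 22), (8, 25), (8, 30)]

Answer: yes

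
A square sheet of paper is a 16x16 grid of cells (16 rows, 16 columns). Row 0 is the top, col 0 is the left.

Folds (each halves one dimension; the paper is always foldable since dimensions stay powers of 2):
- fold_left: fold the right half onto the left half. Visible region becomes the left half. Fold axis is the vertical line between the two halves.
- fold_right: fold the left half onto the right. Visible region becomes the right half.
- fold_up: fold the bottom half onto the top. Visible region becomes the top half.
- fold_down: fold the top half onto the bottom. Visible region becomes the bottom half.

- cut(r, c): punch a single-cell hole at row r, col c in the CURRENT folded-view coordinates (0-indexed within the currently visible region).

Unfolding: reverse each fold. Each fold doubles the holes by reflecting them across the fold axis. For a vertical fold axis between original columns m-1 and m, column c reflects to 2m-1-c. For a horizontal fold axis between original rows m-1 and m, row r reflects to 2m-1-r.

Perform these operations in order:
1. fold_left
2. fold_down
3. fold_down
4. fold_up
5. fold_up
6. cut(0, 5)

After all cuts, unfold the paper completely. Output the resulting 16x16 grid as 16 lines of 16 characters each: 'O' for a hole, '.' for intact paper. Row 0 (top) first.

Op 1 fold_left: fold axis v@8; visible region now rows[0,16) x cols[0,8) = 16x8
Op 2 fold_down: fold axis h@8; visible region now rows[8,16) x cols[0,8) = 8x8
Op 3 fold_down: fold axis h@12; visible region now rows[12,16) x cols[0,8) = 4x8
Op 4 fold_up: fold axis h@14; visible region now rows[12,14) x cols[0,8) = 2x8
Op 5 fold_up: fold axis h@13; visible region now rows[12,13) x cols[0,8) = 1x8
Op 6 cut(0, 5): punch at orig (12,5); cuts so far [(12, 5)]; region rows[12,13) x cols[0,8) = 1x8
Unfold 1 (reflect across h@13): 2 holes -> [(12, 5), (13, 5)]
Unfold 2 (reflect across h@14): 4 holes -> [(12, 5), (13, 5), (14, 5), (15, 5)]
Unfold 3 (reflect across h@12): 8 holes -> [(8, 5), (9, 5), (10, 5), (11, 5), (12, 5), (13, 5), (14, 5), (15, 5)]
Unfold 4 (reflect across h@8): 16 holes -> [(0, 5), (1, 5), (2, 5), (3, 5), (4, 5), (5, 5), (6, 5), (7, 5), (8, 5), (9, 5), (10, 5), (11, 5), (12, 5), (13, 5), (14, 5), (15, 5)]
Unfold 5 (reflect across v@8): 32 holes -> [(0, 5), (0, 10), (1, 5), (1, 10), (2, 5), (2, 10), (3, 5), (3, 10), (4, 5), (4, 10), (5, 5), (5, 10), (6, 5), (6, 10), (7, 5), (7, 10), (8, 5), (8, 10), (9, 5), (9, 10), (10, 5), (10, 10), (11, 5), (11, 10), (12, 5), (12, 10), (13, 5), (13, 10), (14, 5), (14, 10), (15, 5), (15, 10)]

Answer: .....O....O.....
.....O....O.....
.....O....O.....
.....O....O.....
.....O....O.....
.....O....O.....
.....O....O.....
.....O....O.....
.....O....O.....
.....O....O.....
.....O....O.....
.....O....O.....
.....O....O.....
.....O....O.....
.....O....O.....
.....O....O.....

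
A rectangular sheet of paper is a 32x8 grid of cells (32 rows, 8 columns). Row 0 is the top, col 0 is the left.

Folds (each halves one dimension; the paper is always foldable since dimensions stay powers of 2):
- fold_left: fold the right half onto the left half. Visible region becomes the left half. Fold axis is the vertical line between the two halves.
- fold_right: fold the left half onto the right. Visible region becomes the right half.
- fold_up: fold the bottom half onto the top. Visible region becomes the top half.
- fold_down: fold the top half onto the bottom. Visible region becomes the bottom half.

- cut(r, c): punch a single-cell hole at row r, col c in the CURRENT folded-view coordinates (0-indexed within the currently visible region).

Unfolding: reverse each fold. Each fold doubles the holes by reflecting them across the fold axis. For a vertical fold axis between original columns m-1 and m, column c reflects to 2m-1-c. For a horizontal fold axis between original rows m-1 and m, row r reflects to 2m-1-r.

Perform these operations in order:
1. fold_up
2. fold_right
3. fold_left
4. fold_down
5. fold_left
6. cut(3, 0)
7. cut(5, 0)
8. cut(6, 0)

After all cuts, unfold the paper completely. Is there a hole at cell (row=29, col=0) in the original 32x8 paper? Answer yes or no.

Op 1 fold_up: fold axis h@16; visible region now rows[0,16) x cols[0,8) = 16x8
Op 2 fold_right: fold axis v@4; visible region now rows[0,16) x cols[4,8) = 16x4
Op 3 fold_left: fold axis v@6; visible region now rows[0,16) x cols[4,6) = 16x2
Op 4 fold_down: fold axis h@8; visible region now rows[8,16) x cols[4,6) = 8x2
Op 5 fold_left: fold axis v@5; visible region now rows[8,16) x cols[4,5) = 8x1
Op 6 cut(3, 0): punch at orig (11,4); cuts so far [(11, 4)]; region rows[8,16) x cols[4,5) = 8x1
Op 7 cut(5, 0): punch at orig (13,4); cuts so far [(11, 4), (13, 4)]; region rows[8,16) x cols[4,5) = 8x1
Op 8 cut(6, 0): punch at orig (14,4); cuts so far [(11, 4), (13, 4), (14, 4)]; region rows[8,16) x cols[4,5) = 8x1
Unfold 1 (reflect across v@5): 6 holes -> [(11, 4), (11, 5), (13, 4), (13, 5), (14, 4), (14, 5)]
Unfold 2 (reflect across h@8): 12 holes -> [(1, 4), (1, 5), (2, 4), (2, 5), (4, 4), (4, 5), (11, 4), (11, 5), (13, 4), (13, 5), (14, 4), (14, 5)]
Unfold 3 (reflect across v@6): 24 holes -> [(1, 4), (1, 5), (1, 6), (1, 7), (2, 4), (2, 5), (2, 6), (2, 7), (4, 4), (4, 5), (4, 6), (4, 7), (11, 4), (11, 5), (11, 6), (11, 7), (13, 4), (13, 5), (13, 6), (13, 7), (14, 4), (14, 5), (14, 6), (14, 7)]
Unfold 4 (reflect across v@4): 48 holes -> [(1, 0), (1, 1), (1, 2), (1, 3), (1, 4), (1, 5), (1, 6), (1, 7), (2, 0), (2, 1), (2, 2), (2, 3), (2, 4), (2, 5), (2, 6), (2, 7), (4, 0), (4, 1), (4, 2), (4, 3), (4, 4), (4, 5), (4, 6), (4, 7), (11, 0), (11, 1), (11, 2), (11, 3), (11, 4), (11, 5), (11, 6), (11, 7), (13, 0), (13, 1), (13, 2), (13, 3), (13, 4), (13, 5), (13, 6), (13, 7), (14, 0), (14, 1), (14, 2), (14, 3), (14, 4), (14, 5), (14, 6), (14, 7)]
Unfold 5 (reflect across h@16): 96 holes -> [(1, 0), (1, 1), (1, 2), (1, 3), (1, 4), (1, 5), (1, 6), (1, 7), (2, 0), (2, 1), (2, 2), (2, 3), (2, 4), (2, 5), (2, 6), (2, 7), (4, 0), (4, 1), (4, 2), (4, 3), (4, 4), (4, 5), (4, 6), (4, 7), (11, 0), (11, 1), (11, 2), (11, 3), (11, 4), (11, 5), (11, 6), (11, 7), (13, 0), (13, 1), (13, 2), (13, 3), (13, 4), (13, 5), (13, 6), (13, 7), (14, 0), (14, 1), (14, 2), (14, 3), (14, 4), (14, 5), (14, 6), (14, 7), (17, 0), (17, 1), (17, 2), (17, 3), (17, 4), (17, 5), (17, 6), (17, 7), (18, 0), (18, 1), (18, 2), (18, 3), (18, 4), (18, 5), (18, 6), (18, 7), (20, 0), (20, 1), (20, 2), (20, 3), (20, 4), (20, 5), (20, 6), (20, 7), (27, 0), (27, 1), (27, 2), (27, 3), (27, 4), (27, 5), (27, 6), (27, 7), (29, 0), (29, 1), (29, 2), (29, 3), (29, 4), (29, 5), (29, 6), (29, 7), (30, 0), (30, 1), (30, 2), (30, 3), (30, 4), (30, 5), (30, 6), (30, 7)]
Holes: [(1, 0), (1, 1), (1, 2), (1, 3), (1, 4), (1, 5), (1, 6), (1, 7), (2, 0), (2, 1), (2, 2), (2, 3), (2, 4), (2, 5), (2, 6), (2, 7), (4, 0), (4, 1), (4, 2), (4, 3), (4, 4), (4, 5), (4, 6), (4, 7), (11, 0), (11, 1), (11, 2), (11, 3), (11, 4), (11, 5), (11, 6), (11, 7), (13, 0), (13, 1), (13, 2), (13, 3), (13, 4), (13, 5), (13, 6), (13, 7), (14, 0), (14, 1), (14, 2), (14, 3), (14, 4), (14, 5), (14, 6), (14, 7), (17, 0), (17, 1), (17, 2), (17, 3), (17, 4), (17, 5), (17, 6), (17, 7), (18, 0), (18, 1), (18, 2), (18, 3), (18, 4), (18, 5), (18, 6), (18, 7), (20, 0), (20, 1), (20, 2), (20, 3), (20, 4), (20, 5), (20, 6), (20, 7), (27, 0), (27, 1), (27, 2), (27, 3), (27, 4), (27, 5), (27, 6), (27, 7), (29, 0), (29, 1), (29, 2), (29, 3), (29, 4), (29, 5), (29, 6), (29, 7), (30, 0), (30, 1), (30, 2), (30, 3), (30, 4), (30, 5), (30, 6), (30, 7)]

Answer: yes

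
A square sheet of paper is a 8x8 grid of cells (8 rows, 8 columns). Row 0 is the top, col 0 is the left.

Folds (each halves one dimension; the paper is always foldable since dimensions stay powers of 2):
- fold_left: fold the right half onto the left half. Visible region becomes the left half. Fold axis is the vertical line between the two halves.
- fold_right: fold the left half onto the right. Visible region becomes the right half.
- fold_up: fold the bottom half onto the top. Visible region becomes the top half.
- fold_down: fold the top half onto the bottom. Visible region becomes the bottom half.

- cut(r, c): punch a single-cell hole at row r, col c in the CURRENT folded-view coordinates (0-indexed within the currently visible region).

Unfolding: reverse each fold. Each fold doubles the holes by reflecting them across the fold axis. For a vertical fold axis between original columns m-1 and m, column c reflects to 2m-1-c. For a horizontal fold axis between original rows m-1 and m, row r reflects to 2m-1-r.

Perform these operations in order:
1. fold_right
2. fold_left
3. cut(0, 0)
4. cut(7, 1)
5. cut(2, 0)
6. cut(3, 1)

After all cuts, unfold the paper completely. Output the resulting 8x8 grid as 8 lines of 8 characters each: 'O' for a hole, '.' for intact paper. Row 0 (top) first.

Answer: O..OO..O
........
O..OO..O
.OO..OO.
........
........
........
.OO..OO.

Derivation:
Op 1 fold_right: fold axis v@4; visible region now rows[0,8) x cols[4,8) = 8x4
Op 2 fold_left: fold axis v@6; visible region now rows[0,8) x cols[4,6) = 8x2
Op 3 cut(0, 0): punch at orig (0,4); cuts so far [(0, 4)]; region rows[0,8) x cols[4,6) = 8x2
Op 4 cut(7, 1): punch at orig (7,5); cuts so far [(0, 4), (7, 5)]; region rows[0,8) x cols[4,6) = 8x2
Op 5 cut(2, 0): punch at orig (2,4); cuts so far [(0, 4), (2, 4), (7, 5)]; region rows[0,8) x cols[4,6) = 8x2
Op 6 cut(3, 1): punch at orig (3,5); cuts so far [(0, 4), (2, 4), (3, 5), (7, 5)]; region rows[0,8) x cols[4,6) = 8x2
Unfold 1 (reflect across v@6): 8 holes -> [(0, 4), (0, 7), (2, 4), (2, 7), (3, 5), (3, 6), (7, 5), (7, 6)]
Unfold 2 (reflect across v@4): 16 holes -> [(0, 0), (0, 3), (0, 4), (0, 7), (2, 0), (2, 3), (2, 4), (2, 7), (3, 1), (3, 2), (3, 5), (3, 6), (7, 1), (7, 2), (7, 5), (7, 6)]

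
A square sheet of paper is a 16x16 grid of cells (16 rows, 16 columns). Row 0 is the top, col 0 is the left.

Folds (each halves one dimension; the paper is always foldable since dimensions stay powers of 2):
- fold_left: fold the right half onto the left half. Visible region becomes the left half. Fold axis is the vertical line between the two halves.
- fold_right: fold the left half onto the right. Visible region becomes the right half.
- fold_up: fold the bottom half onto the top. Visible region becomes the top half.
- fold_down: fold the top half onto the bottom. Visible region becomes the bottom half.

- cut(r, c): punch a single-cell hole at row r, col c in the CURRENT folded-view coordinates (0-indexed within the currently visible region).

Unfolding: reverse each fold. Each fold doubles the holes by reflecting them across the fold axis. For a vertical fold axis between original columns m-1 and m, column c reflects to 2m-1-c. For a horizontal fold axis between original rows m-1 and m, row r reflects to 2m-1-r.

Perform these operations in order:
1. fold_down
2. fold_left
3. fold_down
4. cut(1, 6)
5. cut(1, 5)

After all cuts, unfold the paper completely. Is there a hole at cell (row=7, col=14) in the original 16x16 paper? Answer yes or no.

Op 1 fold_down: fold axis h@8; visible region now rows[8,16) x cols[0,16) = 8x16
Op 2 fold_left: fold axis v@8; visible region now rows[8,16) x cols[0,8) = 8x8
Op 3 fold_down: fold axis h@12; visible region now rows[12,16) x cols[0,8) = 4x8
Op 4 cut(1, 6): punch at orig (13,6); cuts so far [(13, 6)]; region rows[12,16) x cols[0,8) = 4x8
Op 5 cut(1, 5): punch at orig (13,5); cuts so far [(13, 5), (13, 6)]; region rows[12,16) x cols[0,8) = 4x8
Unfold 1 (reflect across h@12): 4 holes -> [(10, 5), (10, 6), (13, 5), (13, 6)]
Unfold 2 (reflect across v@8): 8 holes -> [(10, 5), (10, 6), (10, 9), (10, 10), (13, 5), (13, 6), (13, 9), (13, 10)]
Unfold 3 (reflect across h@8): 16 holes -> [(2, 5), (2, 6), (2, 9), (2, 10), (5, 5), (5, 6), (5, 9), (5, 10), (10, 5), (10, 6), (10, 9), (10, 10), (13, 5), (13, 6), (13, 9), (13, 10)]
Holes: [(2, 5), (2, 6), (2, 9), (2, 10), (5, 5), (5, 6), (5, 9), (5, 10), (10, 5), (10, 6), (10, 9), (10, 10), (13, 5), (13, 6), (13, 9), (13, 10)]

Answer: no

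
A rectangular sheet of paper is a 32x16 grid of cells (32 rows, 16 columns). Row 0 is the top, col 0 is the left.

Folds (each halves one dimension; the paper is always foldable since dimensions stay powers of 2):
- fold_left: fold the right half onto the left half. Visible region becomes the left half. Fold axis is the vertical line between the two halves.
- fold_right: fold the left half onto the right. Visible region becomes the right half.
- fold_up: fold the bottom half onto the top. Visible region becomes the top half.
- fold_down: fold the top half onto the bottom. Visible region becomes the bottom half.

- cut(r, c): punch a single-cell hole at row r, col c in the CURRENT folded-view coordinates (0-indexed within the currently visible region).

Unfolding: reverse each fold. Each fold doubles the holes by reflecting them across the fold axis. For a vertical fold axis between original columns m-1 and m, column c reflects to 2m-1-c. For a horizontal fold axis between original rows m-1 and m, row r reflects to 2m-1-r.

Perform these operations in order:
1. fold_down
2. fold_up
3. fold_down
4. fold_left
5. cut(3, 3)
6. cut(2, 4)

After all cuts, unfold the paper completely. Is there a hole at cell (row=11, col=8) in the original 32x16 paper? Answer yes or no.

Answer: no

Derivation:
Op 1 fold_down: fold axis h@16; visible region now rows[16,32) x cols[0,16) = 16x16
Op 2 fold_up: fold axis h@24; visible region now rows[16,24) x cols[0,16) = 8x16
Op 3 fold_down: fold axis h@20; visible region now rows[20,24) x cols[0,16) = 4x16
Op 4 fold_left: fold axis v@8; visible region now rows[20,24) x cols[0,8) = 4x8
Op 5 cut(3, 3): punch at orig (23,3); cuts so far [(23, 3)]; region rows[20,24) x cols[0,8) = 4x8
Op 6 cut(2, 4): punch at orig (22,4); cuts so far [(22, 4), (23, 3)]; region rows[20,24) x cols[0,8) = 4x8
Unfold 1 (reflect across v@8): 4 holes -> [(22, 4), (22, 11), (23, 3), (23, 12)]
Unfold 2 (reflect across h@20): 8 holes -> [(16, 3), (16, 12), (17, 4), (17, 11), (22, 4), (22, 11), (23, 3), (23, 12)]
Unfold 3 (reflect across h@24): 16 holes -> [(16, 3), (16, 12), (17, 4), (17, 11), (22, 4), (22, 11), (23, 3), (23, 12), (24, 3), (24, 12), (25, 4), (25, 11), (30, 4), (30, 11), (31, 3), (31, 12)]
Unfold 4 (reflect across h@16): 32 holes -> [(0, 3), (0, 12), (1, 4), (1, 11), (6, 4), (6, 11), (7, 3), (7, 12), (8, 3), (8, 12), (9, 4), (9, 11), (14, 4), (14, 11), (15, 3), (15, 12), (16, 3), (16, 12), (17, 4), (17, 11), (22, 4), (22, 11), (23, 3), (23, 12), (24, 3), (24, 12), (25, 4), (25, 11), (30, 4), (30, 11), (31, 3), (31, 12)]
Holes: [(0, 3), (0, 12), (1, 4), (1, 11), (6, 4), (6, 11), (7, 3), (7, 12), (8, 3), (8, 12), (9, 4), (9, 11), (14, 4), (14, 11), (15, 3), (15, 12), (16, 3), (16, 12), (17, 4), (17, 11), (22, 4), (22, 11), (23, 3), (23, 12), (24, 3), (24, 12), (25, 4), (25, 11), (30, 4), (30, 11), (31, 3), (31, 12)]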